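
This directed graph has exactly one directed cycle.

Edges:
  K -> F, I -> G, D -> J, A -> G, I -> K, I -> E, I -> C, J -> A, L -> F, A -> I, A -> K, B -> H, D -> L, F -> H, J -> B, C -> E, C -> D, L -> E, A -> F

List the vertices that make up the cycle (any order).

A, C, D, I, J

DFS with gray/black marking from D:
D gray
  J gray
    A gray
      G gray
      G black
      I gray
        C gray
          C→D: D is gray → back edge
Back edge closes the cycle D → J → A → I → C → D; its vertices are {A, C, D, I, J}.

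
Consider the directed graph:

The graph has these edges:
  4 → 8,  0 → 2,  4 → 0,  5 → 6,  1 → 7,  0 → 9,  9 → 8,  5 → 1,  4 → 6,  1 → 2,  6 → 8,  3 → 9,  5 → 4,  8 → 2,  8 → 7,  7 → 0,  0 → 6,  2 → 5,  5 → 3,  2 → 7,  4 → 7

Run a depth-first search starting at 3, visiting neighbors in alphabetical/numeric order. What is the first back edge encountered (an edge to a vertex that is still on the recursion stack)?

1→2

DFS from 3 (visiting neighbors in alphabetical/numeric order); mark gray on enter, black on exit:
3 gray
  9 gray
    8 gray
      2 gray
        5 gray
          1 gray
            1→2: 2 is gray → back edge
First back edge: 1 → 2.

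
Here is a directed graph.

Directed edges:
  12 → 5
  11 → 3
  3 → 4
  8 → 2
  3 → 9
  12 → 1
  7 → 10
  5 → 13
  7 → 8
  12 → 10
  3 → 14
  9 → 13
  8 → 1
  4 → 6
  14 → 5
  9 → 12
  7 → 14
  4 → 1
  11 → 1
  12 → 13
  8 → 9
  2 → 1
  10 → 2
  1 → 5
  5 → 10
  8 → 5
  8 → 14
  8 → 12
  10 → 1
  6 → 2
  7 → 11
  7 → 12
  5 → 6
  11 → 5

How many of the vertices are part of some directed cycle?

A vertex is on a directed cycle iff it belongs to a strongly connected component of size ≥ 2 (or has a self-loop).
The vertices on cycles are {1, 2, 5, 6, 10} — 5 in total.

5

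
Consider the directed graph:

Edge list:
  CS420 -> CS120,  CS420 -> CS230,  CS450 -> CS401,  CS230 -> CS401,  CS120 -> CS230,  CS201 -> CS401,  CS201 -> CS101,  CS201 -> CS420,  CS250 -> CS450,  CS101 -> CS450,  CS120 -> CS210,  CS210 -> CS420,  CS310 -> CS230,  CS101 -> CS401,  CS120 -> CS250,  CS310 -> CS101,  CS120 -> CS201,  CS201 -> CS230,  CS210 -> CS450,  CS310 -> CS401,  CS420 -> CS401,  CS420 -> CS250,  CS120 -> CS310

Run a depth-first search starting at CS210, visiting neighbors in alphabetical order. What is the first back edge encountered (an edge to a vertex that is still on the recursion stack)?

DFS from CS210 (visiting neighbors in alphabetical order); mark gray on enter, black on exit:
CS210 gray
  CS420 gray
    CS120 gray
      CS201 gray
        CS101 gray
          CS401 gray
          CS401 black
          CS450 gray
            CS450→CS401: CS401 black — skip
          CS450 black
        CS101 black
        CS230 gray
          CS230→CS401: CS401 black — skip
        CS230 black
        CS201→CS401: CS401 black — skip
        CS201→CS420: CS420 is gray → back edge
First back edge: CS201 → CS420.

CS201->CS420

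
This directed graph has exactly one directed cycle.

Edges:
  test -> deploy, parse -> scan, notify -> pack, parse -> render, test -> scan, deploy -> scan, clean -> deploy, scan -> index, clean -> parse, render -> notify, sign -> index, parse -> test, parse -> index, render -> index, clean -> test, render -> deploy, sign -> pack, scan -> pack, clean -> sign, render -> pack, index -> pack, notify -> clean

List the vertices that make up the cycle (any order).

DFS with gray/black marking from clean:
clean gray
  parse gray
    render gray
      notify gray
        notify→clean: clean is gray → back edge
Back edge closes the cycle clean → parse → render → notify → clean; its vertices are {clean, parse, notify, render}.

clean, parse, notify, render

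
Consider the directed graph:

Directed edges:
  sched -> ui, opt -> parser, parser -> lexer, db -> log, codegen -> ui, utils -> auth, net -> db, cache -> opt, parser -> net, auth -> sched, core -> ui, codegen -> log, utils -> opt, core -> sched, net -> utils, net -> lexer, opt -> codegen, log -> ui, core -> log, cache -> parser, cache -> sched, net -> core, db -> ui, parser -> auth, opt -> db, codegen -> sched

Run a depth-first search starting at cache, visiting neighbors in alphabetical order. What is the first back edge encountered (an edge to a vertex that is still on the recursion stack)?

utils→opt

DFS from cache (visiting neighbors in alphabetical order); mark gray on enter, black on exit:
cache gray
  opt gray
    codegen gray
      log gray
        ui gray
        ui black
      log black
      sched gray
        sched→ui: ui black — skip
      sched black
      codegen→ui: ui black — skip
    codegen black
    db gray
      db→log: log black — skip
      db→ui: ui black — skip
    db black
    parser gray
      auth gray
        auth→sched: sched black — skip
      auth black
      lexer gray
      lexer black
      net gray
        core gray
          core→log: log black — skip
          core→sched: sched black — skip
          core→ui: ui black — skip
        core black
        net→db: db black — skip
        net→lexer: lexer black — skip
        utils gray
          utils→auth: auth black — skip
          utils→opt: opt is gray → back edge
First back edge: utils → opt.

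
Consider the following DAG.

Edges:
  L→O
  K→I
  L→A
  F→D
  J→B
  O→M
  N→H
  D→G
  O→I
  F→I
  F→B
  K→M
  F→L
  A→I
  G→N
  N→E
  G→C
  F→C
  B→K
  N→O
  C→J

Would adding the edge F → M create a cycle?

Adding F→M creates a cycle iff M can already reach F.
Explore from M: no path reaches F. The graph stays acyclic.

No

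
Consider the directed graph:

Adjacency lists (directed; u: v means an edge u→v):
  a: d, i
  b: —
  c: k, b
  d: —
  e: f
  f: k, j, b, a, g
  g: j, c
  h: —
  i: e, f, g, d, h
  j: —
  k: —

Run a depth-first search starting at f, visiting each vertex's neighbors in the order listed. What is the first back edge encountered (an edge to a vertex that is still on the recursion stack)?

e→f

DFS from f (visiting each vertex's neighbors in the order listed); mark gray on enter, black on exit:
f gray
  k gray
  k black
  j gray
  j black
  b gray
  b black
  a gray
    d gray
    d black
    i gray
      e gray
        e→f: f is gray → back edge
First back edge: e → f.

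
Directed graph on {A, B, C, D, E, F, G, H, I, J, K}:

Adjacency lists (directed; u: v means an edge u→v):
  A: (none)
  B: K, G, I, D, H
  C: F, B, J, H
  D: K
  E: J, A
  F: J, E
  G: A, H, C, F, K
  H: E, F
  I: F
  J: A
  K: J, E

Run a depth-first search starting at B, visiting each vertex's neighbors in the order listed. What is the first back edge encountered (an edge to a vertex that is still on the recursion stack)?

C->B

DFS from B (visiting each vertex's neighbors in the order listed); mark gray on enter, black on exit:
B gray
  K gray
    J gray
      A gray
      A black
    J black
    E gray
      E→J: J black — skip
      E→A: A black — skip
    E black
  K black
  G gray
    G→A: A black — skip
    H gray
      H→E: E black — skip
      F gray
        F→J: J black — skip
        F→E: E black — skip
      F black
    H black
    C gray
      C→F: F black — skip
      C→B: B is gray → back edge
First back edge: C → B.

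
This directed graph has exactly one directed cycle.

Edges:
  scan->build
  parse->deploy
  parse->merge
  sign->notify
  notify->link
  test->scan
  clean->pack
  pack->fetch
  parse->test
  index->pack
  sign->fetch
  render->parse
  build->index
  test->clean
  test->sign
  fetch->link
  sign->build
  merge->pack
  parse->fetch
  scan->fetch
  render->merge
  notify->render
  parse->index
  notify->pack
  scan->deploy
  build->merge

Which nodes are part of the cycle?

sign, test, parse, notify, render

DFS with gray/black marking from render:
render gray
  parse gray
    deploy gray
    deploy black
    index gray
      pack gray
        fetch gray
          link gray
          link black
        fetch black
      pack black
    index black
    merge gray
      merge→pack: pack black — skip
    merge black
    test gray
      sign gray
        sign→fetch: fetch black — skip
        build gray
          build→merge: merge black — skip
          build→index: index black — skip
        build black
        notify gray
          notify→render: render is gray → back edge
Back edge closes the cycle render → parse → test → sign → notify → render; its vertices are {sign, test, parse, notify, render}.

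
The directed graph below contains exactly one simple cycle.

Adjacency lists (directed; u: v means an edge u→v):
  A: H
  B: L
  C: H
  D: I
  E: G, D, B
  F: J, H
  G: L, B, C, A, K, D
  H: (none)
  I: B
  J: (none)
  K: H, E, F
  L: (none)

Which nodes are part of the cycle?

E, G, K

DFS with gray/black marking from G:
G gray
  L gray
  L black
  B gray
    B→L: L black — skip
  B black
  C gray
    H gray
    H black
  C black
  A gray
    A→H: H black — skip
  A black
  K gray
    K→H: H black — skip
    E gray
      E→G: G is gray → back edge
Back edge closes the cycle G → K → E → G; its vertices are {E, G, K}.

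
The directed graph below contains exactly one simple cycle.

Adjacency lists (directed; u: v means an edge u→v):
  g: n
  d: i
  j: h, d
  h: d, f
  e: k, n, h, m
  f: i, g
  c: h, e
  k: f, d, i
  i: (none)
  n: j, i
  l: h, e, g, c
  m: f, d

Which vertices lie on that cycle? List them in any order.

f, g, h, j, n

DFS with gray/black marking from g:
g gray
  n gray
    j gray
      h gray
        d gray
          i gray
          i black
        d black
        f gray
          f→i: i black — skip
          f→g: g is gray → back edge
Back edge closes the cycle g → n → j → h → f → g; its vertices are {f, g, h, j, n}.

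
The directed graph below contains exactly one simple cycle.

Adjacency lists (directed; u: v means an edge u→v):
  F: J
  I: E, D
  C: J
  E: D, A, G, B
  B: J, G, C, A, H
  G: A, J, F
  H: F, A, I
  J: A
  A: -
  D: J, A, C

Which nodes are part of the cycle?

B, E, H, I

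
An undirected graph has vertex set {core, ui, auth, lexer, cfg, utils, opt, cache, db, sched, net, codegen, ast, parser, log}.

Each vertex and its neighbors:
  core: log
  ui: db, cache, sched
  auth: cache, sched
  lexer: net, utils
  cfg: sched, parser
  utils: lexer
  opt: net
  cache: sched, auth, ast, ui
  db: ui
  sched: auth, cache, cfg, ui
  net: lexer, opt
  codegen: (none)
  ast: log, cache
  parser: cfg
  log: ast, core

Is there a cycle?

Yes

DFS, tracking each vertex's parent; an edge to a visited non-parent vertex closes a cycle.
Start from ast:
visit ast (parent –)
  visit log (parent ast)
    log–ast: parent, skip
    visit core (parent log)
      core–log: parent, skip
  visit cache (parent ast)
    visit sched (parent cache)
      visit auth (parent sched)
        auth–cache: cache visited and ≠ parent → cycle
Cycle: cache – sched – auth – cache.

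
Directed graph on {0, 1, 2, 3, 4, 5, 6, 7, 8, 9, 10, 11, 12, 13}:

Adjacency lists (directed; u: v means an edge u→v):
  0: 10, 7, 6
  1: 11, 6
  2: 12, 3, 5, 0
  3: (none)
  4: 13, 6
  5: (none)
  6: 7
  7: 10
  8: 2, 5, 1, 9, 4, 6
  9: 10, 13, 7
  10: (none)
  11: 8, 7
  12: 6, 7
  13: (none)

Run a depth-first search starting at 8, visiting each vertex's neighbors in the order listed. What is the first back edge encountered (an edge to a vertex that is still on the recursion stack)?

DFS from 8 (visiting each vertex's neighbors in the order listed); mark gray on enter, black on exit:
8 gray
  2 gray
    12 gray
      6 gray
        7 gray
          10 gray
          10 black
        7 black
      6 black
      12→7: 7 black — skip
    12 black
    3 gray
    3 black
    5 gray
    5 black
    0 gray
      0→10: 10 black — skip
      0→7: 7 black — skip
      0→6: 6 black — skip
    0 black
  2 black
  8→5: 5 black — skip
  1 gray
    11 gray
      11→8: 8 is gray → back edge
First back edge: 11 → 8.

11→8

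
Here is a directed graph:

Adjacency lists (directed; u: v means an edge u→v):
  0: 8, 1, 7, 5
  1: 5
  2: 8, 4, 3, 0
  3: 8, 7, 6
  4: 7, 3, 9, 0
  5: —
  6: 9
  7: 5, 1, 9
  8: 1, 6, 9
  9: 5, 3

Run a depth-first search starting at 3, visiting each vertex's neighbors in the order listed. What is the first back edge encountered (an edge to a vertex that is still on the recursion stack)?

9→3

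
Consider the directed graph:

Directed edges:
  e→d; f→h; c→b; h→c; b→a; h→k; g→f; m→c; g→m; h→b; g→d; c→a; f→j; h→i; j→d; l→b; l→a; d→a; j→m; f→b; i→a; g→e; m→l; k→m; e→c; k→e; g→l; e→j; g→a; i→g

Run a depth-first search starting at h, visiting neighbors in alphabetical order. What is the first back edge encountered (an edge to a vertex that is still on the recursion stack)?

DFS from h (visiting neighbors in alphabetical order); mark gray on enter, black on exit:
h gray
  b gray
    a gray
    a black
  b black
  c gray
    c→a: a black — skip
    c→b: b black — skip
  c black
  i gray
    i→a: a black — skip
    g gray
      g→a: a black — skip
      d gray
        d→a: a black — skip
      d black
      e gray
        e→c: c black — skip
        e→d: d black — skip
        j gray
          j→d: d black — skip
          m gray
            m→c: c black — skip
            l gray
              l→a: a black — skip
              l→b: b black — skip
            l black
          m black
        j black
      e black
      f gray
        f→b: b black — skip
        f→h: h is gray → back edge
First back edge: f → h.

f→h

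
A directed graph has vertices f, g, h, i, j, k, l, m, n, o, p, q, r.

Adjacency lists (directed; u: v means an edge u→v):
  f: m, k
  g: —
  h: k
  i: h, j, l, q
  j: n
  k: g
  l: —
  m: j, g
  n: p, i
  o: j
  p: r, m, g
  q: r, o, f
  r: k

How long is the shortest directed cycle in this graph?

For each vertex v, BFS finds the shortest path from v back to v.
The shortest such closed walk is i → j → n → i, length 3.

3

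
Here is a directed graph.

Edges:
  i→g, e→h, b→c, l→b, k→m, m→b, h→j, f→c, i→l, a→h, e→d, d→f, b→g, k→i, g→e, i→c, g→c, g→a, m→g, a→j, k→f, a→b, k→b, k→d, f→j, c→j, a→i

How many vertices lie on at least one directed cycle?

5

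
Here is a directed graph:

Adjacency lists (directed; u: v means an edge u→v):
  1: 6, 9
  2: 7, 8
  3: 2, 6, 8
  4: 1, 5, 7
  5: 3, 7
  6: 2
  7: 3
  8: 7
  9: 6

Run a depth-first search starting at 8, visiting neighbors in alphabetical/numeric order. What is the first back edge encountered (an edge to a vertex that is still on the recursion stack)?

2→7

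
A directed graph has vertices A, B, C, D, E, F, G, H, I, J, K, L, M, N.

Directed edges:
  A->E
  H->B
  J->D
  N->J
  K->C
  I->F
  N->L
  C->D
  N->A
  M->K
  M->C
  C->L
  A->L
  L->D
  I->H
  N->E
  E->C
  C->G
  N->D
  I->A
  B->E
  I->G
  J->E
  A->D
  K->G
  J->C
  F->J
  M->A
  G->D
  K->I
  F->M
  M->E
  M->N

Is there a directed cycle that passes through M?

M is on a cycle iff M can reach itself via ≥1 edge.
M → K → I → F → M — yes.

Yes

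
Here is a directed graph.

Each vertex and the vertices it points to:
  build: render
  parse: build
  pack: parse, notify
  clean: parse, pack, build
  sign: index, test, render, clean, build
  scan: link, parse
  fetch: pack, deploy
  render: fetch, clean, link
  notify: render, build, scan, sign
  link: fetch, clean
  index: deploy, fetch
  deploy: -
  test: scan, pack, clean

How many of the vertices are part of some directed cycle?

A vertex is on a directed cycle iff it belongs to a strongly connected component of size ≥ 2 (or has a self-loop).
The vertices on cycles are {link, pack, scan, sign, test, build, clean, fetch, index, parse, notify, render} — 12 in total.

12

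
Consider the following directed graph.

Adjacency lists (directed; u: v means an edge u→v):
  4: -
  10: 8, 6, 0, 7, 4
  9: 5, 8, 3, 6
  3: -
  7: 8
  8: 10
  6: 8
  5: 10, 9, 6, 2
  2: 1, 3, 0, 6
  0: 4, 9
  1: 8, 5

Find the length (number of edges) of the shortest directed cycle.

2

For each vertex v, BFS finds the shortest path from v back to v.
The shortest such closed walk is 9 → 5 → 9, length 2.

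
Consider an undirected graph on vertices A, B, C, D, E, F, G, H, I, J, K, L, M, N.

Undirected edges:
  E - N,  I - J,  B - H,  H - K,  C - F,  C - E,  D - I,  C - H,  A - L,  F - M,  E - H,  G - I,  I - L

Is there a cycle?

DFS, tracking each vertex's parent; an edge to a visited non-parent vertex closes a cycle.
Start from N:
visit N (parent –)
  visit E (parent N)
    visit C (parent E)
      visit H (parent C)
        H–C: parent, skip
        visit K (parent H)
          K–H: parent, skip
        visit B (parent H)
          B–H: parent, skip
        H–E: E visited and ≠ parent → cycle
Cycle: E – C – H – E.

Yes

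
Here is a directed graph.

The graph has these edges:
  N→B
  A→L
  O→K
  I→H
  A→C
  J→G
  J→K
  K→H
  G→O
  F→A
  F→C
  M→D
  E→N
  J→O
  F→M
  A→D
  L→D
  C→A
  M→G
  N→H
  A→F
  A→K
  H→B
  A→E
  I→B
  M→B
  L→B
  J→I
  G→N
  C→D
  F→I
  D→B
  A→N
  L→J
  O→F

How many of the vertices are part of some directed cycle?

A vertex is on a directed cycle iff it belongs to a strongly connected component of size ≥ 2 (or has a self-loop).
The vertices on cycles are {A, C, F, G, J, L, M, O} — 8 in total.

8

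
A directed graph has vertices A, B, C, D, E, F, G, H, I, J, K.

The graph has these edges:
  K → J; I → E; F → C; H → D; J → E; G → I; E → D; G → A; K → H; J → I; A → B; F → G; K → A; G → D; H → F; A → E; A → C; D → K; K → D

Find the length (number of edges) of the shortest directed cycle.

2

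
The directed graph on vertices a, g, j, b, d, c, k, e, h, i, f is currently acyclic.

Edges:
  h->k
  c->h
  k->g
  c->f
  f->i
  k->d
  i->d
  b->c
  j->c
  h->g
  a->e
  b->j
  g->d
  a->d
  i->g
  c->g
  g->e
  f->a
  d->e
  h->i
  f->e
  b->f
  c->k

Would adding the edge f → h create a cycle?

No

Adding f→h creates a cycle iff h can already reach f.
Explore from h: no path reaches f. The graph stays acyclic.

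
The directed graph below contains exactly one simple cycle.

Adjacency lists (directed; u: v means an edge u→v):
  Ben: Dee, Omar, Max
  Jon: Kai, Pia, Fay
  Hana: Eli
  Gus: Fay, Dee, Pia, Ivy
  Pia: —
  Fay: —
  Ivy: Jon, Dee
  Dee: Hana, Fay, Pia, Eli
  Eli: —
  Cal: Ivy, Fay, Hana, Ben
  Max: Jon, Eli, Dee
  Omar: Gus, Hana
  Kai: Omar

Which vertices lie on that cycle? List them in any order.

Gus, Ivy, Jon, Kai, Omar

DFS with gray/black marking from Omar:
Omar gray
  Gus gray
    Fay gray
    Fay black
    Dee gray
      Hana gray
        Eli gray
        Eli black
      Hana black
      Dee→Fay: Fay black — skip
      Pia gray
      Pia black
      Dee→Eli: Eli black — skip
    Dee black
    Gus→Pia: Pia black — skip
    Ivy gray
      Jon gray
        Kai gray
          Kai→Omar: Omar is gray → back edge
Back edge closes the cycle Omar → Gus → Ivy → Jon → Kai → Omar; its vertices are {Gus, Ivy, Jon, Kai, Omar}.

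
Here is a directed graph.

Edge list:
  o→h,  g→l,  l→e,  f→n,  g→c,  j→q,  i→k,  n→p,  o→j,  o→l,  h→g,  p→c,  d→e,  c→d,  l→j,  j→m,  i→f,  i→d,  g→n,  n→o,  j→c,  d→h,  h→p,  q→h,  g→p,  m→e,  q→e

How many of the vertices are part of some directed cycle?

A vertex is on a directed cycle iff it belongs to a strongly connected component of size ≥ 2 (or has a self-loop).
The vertices on cycles are {c, d, g, h, j, l, n, o, p, q} — 10 in total.

10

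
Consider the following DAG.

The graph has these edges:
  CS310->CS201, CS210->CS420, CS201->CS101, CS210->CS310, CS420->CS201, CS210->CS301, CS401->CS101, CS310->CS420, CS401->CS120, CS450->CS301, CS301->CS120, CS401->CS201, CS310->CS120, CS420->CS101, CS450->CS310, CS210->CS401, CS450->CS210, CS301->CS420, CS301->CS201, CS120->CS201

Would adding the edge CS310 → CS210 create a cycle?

Yes

Adding CS310→CS210 creates a cycle iff CS210 can already reach CS310.
Path from CS210: CS210 → CS310.
So CS210 → … → CS310 → CS210 is a cycle.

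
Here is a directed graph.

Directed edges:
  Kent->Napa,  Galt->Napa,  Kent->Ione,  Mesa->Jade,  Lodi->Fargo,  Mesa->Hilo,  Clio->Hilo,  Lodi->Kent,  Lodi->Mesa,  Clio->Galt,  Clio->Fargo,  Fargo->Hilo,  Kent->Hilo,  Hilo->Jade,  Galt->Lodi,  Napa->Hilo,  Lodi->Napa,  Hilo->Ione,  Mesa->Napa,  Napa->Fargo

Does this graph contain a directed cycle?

No

DFS with white/gray/black marking, starting from Hilo:
Hilo gray
  Ione gray
  Ione black
  Jade gray
  Jade black
Hilo black
Galt gray
  Napa gray
    Napa→Hilo: Hilo black — skip
    Fargo gray
      Fargo→Hilo: Hilo black — skip
    Fargo black
  Napa black
  Lodi gray
    Mesa gray
      Mesa→Jade: Jade black — skip
      Mesa→Hilo: Hilo black — skip
      Mesa→Napa: Napa black — skip
    Mesa black
    Kent gray
      Kent→Hilo: Hilo black — skip
      Kent→Ione: Ione black — skip
      Kent→Napa: Napa black — skip
    Kent black
    Lodi→Napa: Napa black — skip
    Lodi→Fargo: Fargo black — skip
  Lodi black
Galt black
Clio gray
  Clio→Galt: Galt black — skip
  Clio→Fargo: Fargo black — skip
  Clio→Hilo: Hilo black — skip
Clio black
Every edge goes to a white or black vertex — no back edge, so the graph is acyclic.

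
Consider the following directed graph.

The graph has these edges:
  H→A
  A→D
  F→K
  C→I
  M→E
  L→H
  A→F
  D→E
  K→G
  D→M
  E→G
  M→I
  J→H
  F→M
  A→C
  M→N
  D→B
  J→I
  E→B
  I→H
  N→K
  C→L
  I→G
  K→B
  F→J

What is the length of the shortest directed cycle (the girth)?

For each vertex v, BFS finds the shortest path from v back to v.
The shortest such closed walk is A → C → I → H → A, length 4.

4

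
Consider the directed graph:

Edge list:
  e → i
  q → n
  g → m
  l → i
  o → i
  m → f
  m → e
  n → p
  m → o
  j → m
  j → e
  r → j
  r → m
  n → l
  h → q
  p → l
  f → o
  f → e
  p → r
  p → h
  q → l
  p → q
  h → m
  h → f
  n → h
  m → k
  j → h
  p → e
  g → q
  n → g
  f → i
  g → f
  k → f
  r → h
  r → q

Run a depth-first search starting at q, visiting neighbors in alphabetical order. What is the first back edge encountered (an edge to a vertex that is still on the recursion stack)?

g→q

DFS from q (visiting neighbors in alphabetical order); mark gray on enter, black on exit:
q gray
  l gray
    i gray
    i black
  l black
  n gray
    g gray
      f gray
        e gray
          e→i: i black — skip
        e black
        f→i: i black — skip
        o gray
          o→i: i black — skip
        o black
      f black
      m gray
        m→e: e black — skip
        m→f: f black — skip
        k gray
          k→f: f black — skip
        k black
        m→o: o black — skip
      m black
      g→q: q is gray → back edge
First back edge: g → q.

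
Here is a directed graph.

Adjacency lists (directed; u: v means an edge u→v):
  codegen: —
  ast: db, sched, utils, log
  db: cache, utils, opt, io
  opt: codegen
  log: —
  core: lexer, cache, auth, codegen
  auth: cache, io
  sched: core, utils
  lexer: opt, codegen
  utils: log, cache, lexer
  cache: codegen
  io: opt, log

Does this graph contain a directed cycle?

No

DFS with white/gray/black marking, starting from core:
core gray
  lexer gray
    opt gray
      codegen gray
      codegen black
    opt black
    lexer→codegen: codegen black — skip
  lexer black
  cache gray
    cache→codegen: codegen black — skip
  cache black
  auth gray
    auth→cache: cache black — skip
    io gray
      io→opt: opt black — skip
      log gray
      log black
    io black
  auth black
  core→codegen: codegen black — skip
core black
ast gray
  db gray
    db→cache: cache black — skip
    utils gray
      utils→log: log black — skip
      utils→cache: cache black — skip
      utils→lexer: lexer black — skip
    utils black
    db→opt: opt black — skip
    db→io: io black — skip
  db black
  sched gray
    sched→core: core black — skip
    sched→utils: utils black — skip
  sched black
  ast→utils: utils black — skip
  ast→log: log black — skip
ast black
Every edge goes to a white or black vertex — no back edge, so the graph is acyclic.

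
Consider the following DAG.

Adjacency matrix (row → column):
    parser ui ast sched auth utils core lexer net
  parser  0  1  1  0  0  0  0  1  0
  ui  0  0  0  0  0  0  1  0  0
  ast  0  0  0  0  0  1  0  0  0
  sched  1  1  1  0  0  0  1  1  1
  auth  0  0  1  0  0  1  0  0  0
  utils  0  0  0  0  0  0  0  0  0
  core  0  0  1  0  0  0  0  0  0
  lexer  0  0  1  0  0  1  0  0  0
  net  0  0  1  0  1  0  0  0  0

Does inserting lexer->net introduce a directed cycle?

No

Adding lexer→net creates a cycle iff net can already reach lexer.
Explore from net: no path reaches lexer. The graph stays acyclic.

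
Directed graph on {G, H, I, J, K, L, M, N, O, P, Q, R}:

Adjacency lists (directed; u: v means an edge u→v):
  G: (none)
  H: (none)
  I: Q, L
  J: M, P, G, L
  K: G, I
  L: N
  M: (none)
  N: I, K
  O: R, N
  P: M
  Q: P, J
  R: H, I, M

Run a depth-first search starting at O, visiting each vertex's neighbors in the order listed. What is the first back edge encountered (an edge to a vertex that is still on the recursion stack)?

DFS from O (visiting each vertex's neighbors in the order listed); mark gray on enter, black on exit:
O gray
  R gray
    H gray
    H black
    I gray
      Q gray
        P gray
          M gray
          M black
        P black
        J gray
          J→M: M black — skip
          J→P: P black — skip
          G gray
          G black
          L gray
            N gray
              N→I: I is gray → back edge
First back edge: N → I.

N→I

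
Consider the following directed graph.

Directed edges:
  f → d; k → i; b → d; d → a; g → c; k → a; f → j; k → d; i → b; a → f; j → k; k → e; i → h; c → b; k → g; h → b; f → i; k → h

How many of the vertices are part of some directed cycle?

10

A vertex is on a directed cycle iff it belongs to a strongly connected component of size ≥ 2 (or has a self-loop).
The vertices on cycles are {a, b, c, d, f, g, h, i, j, k} — 10 in total.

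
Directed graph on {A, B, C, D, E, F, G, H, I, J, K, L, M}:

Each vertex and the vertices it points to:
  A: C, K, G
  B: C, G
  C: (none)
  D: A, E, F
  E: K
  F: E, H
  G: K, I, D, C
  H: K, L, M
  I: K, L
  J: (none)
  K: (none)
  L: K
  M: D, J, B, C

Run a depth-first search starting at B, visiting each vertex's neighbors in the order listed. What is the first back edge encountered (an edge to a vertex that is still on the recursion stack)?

DFS from B (visiting each vertex's neighbors in the order listed); mark gray on enter, black on exit:
B gray
  C gray
  C black
  G gray
    K gray
    K black
    I gray
      I→K: K black — skip
      L gray
        L→K: K black — skip
      L black
    I black
    D gray
      A gray
        A→C: C black — skip
        A→K: K black — skip
        A→G: G is gray → back edge
First back edge: A → G.

A→G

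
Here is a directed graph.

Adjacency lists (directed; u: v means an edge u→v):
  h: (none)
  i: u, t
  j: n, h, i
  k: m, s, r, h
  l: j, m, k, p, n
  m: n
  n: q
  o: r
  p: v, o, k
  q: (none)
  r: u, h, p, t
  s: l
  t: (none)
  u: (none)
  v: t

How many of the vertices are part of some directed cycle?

A vertex is on a directed cycle iff it belongs to a strongly connected component of size ≥ 2 (or has a self-loop).
The vertices on cycles are {k, l, o, p, r, s} — 6 in total.

6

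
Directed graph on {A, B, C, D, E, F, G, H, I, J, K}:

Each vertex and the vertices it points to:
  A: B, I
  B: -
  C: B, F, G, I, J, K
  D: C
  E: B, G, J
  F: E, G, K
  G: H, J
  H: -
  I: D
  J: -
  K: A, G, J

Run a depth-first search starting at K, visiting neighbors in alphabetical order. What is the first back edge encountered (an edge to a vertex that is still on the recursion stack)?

F→K

DFS from K (visiting neighbors in alphabetical order); mark gray on enter, black on exit:
K gray
  A gray
    B gray
    B black
    I gray
      D gray
        C gray
          C→B: B black — skip
          F gray
            E gray
              E→B: B black — skip
              G gray
                H gray
                H black
                J gray
                J black
              G black
              E→J: J black — skip
            E black
            F→G: G black — skip
            F→K: K is gray → back edge
First back edge: F → K.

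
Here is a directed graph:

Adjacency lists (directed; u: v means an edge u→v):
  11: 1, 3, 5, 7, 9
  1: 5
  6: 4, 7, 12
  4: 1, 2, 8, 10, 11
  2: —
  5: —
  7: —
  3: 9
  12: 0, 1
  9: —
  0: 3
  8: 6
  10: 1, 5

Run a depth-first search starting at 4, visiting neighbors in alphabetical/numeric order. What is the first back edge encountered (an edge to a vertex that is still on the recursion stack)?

DFS from 4 (visiting neighbors in alphabetical/numeric order); mark gray on enter, black on exit:
4 gray
  1 gray
    5 gray
    5 black
  1 black
  2 gray
  2 black
  8 gray
    6 gray
      6→4: 4 is gray → back edge
First back edge: 6 → 4.

6->4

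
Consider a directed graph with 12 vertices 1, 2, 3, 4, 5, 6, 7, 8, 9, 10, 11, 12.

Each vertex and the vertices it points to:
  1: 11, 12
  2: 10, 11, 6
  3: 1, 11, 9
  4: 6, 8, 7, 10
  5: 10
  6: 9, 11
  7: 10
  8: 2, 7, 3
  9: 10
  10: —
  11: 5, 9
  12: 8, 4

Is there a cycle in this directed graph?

DFS with white/gray/black marking, starting from 6:
6 gray
  9 gray
    10 gray
    10 black
  9 black
  11 gray
    5 gray
      5→10: 10 black — skip
    5 black
    11→9: 9 black — skip
  11 black
6 black
1 gray
  1→11: 11 black — skip
  12 gray
    8 gray
      2 gray
        2→10: 10 black — skip
        2→11: 11 black — skip
        2→6: 6 black — skip
      2 black
      7 gray
        7→10: 10 black — skip
      7 black
      3 gray
        3→1: 1 is gray → back edge
Back edge found, so a cycle exists: 1 → 12 → 8 → 3 → 1.

Yes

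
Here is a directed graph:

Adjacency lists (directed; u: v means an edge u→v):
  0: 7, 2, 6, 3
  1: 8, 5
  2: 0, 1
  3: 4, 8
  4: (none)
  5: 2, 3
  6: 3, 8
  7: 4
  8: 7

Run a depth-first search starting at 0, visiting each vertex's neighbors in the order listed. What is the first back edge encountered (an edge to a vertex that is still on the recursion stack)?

2→0

DFS from 0 (visiting each vertex's neighbors in the order listed); mark gray on enter, black on exit:
0 gray
  7 gray
    4 gray
    4 black
  7 black
  2 gray
    2→0: 0 is gray → back edge
First back edge: 2 → 0.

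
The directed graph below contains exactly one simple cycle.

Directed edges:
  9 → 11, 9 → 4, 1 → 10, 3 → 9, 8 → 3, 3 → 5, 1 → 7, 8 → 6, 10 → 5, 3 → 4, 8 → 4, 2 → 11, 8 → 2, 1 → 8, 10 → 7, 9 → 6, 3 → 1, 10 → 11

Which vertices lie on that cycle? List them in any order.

DFS with gray/black marking from 8:
8 gray
  3 gray
    5 gray
    5 black
    9 gray
      11 gray
      11 black
      6 gray
      6 black
      4 gray
      4 black
    9 black
    3→4: 4 black — skip
    1 gray
      7 gray
      7 black
      10 gray
        10→5: 5 black — skip
        10→7: 7 black — skip
        10→11: 11 black — skip
      10 black
      1→8: 8 is gray → back edge
Back edge closes the cycle 8 → 3 → 1 → 8; its vertices are {1, 3, 8}.

1, 3, 8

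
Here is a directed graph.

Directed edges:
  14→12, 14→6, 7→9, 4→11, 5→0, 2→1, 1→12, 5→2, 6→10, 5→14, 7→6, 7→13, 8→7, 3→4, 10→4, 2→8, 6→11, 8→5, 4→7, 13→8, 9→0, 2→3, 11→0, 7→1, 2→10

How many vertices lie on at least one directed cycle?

10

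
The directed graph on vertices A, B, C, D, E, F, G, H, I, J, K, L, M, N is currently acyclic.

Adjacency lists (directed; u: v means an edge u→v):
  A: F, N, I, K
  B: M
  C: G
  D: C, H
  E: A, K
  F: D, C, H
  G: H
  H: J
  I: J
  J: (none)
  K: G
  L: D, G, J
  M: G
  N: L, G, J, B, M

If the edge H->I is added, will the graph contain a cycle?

Adding H→I creates a cycle iff I can already reach H.
Explore from I: no path reaches H. The graph stays acyclic.

No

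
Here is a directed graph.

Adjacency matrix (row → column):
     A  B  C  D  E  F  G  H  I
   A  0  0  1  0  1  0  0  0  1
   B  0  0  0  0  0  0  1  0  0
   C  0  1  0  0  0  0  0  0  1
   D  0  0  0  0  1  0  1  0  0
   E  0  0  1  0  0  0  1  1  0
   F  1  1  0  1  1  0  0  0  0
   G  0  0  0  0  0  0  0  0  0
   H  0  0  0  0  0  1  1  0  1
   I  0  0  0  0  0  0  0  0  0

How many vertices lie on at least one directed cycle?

5

A vertex is on a directed cycle iff it belongs to a strongly connected component of size ≥ 2 (or has a self-loop).
The vertices on cycles are {A, D, E, F, H} — 5 in total.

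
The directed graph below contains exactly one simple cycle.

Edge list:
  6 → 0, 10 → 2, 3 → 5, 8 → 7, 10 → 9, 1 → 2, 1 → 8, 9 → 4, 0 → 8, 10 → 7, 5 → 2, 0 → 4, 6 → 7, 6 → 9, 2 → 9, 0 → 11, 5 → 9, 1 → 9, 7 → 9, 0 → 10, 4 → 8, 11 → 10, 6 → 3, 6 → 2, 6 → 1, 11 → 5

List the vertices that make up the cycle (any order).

DFS with gray/black marking from 4:
4 gray
  8 gray
    7 gray
      9 gray
        9→4: 4 is gray → back edge
Back edge closes the cycle 4 → 8 → 7 → 9 → 4; its vertices are {4, 7, 8, 9}.

4, 7, 8, 9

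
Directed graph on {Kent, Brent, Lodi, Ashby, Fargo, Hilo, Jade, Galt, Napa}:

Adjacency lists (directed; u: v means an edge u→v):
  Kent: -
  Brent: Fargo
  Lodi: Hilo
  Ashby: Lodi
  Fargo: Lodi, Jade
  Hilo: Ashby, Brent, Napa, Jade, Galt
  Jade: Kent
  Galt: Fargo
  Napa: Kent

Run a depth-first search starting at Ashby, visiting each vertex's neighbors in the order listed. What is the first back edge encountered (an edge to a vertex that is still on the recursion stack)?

DFS from Ashby (visiting each vertex's neighbors in the order listed); mark gray on enter, black on exit:
Ashby gray
  Lodi gray
    Hilo gray
      Hilo→Ashby: Ashby is gray → back edge
First back edge: Hilo → Ashby.

Hilo→Ashby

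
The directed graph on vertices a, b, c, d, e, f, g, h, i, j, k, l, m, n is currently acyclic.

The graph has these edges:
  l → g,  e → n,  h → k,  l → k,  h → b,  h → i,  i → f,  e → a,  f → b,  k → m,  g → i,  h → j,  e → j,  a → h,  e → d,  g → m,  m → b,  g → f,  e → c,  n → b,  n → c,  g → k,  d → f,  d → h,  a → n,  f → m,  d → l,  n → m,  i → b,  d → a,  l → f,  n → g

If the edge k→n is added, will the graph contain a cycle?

Yes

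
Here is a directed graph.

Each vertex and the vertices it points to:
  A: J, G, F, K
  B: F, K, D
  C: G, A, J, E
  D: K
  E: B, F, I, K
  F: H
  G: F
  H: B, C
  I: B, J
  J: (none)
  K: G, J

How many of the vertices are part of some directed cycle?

A vertex is on a directed cycle iff it belongs to a strongly connected component of size ≥ 2 (or has a self-loop).
The vertices on cycles are {A, B, C, D, E, F, G, H, I, K} — 10 in total.

10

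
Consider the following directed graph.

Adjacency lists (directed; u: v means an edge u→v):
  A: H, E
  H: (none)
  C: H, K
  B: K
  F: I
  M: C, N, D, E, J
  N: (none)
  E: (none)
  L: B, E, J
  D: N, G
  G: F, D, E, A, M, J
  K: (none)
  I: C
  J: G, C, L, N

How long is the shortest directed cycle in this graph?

For each vertex v, BFS finds the shortest path from v back to v.
The shortest such closed walk is G → J → G, length 2.

2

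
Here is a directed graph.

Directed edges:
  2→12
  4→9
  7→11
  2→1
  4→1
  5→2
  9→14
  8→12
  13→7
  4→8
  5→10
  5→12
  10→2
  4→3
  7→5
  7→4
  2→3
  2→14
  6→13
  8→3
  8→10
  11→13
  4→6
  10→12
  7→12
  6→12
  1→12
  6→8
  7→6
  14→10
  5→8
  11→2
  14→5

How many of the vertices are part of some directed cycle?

A vertex is on a directed cycle iff it belongs to a strongly connected component of size ≥ 2 (or has a self-loop).
The vertices on cycles are {2, 4, 5, 6, 7, 8, 10, 11, 13, 14} — 10 in total.

10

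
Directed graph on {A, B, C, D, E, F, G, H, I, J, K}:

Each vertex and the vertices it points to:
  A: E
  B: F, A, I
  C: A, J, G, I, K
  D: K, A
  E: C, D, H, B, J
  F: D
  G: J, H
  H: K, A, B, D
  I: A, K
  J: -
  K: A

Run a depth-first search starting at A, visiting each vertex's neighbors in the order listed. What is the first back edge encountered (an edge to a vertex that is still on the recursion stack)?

C→A

DFS from A (visiting each vertex's neighbors in the order listed); mark gray on enter, black on exit:
A gray
  E gray
    C gray
      C→A: A is gray → back edge
First back edge: C → A.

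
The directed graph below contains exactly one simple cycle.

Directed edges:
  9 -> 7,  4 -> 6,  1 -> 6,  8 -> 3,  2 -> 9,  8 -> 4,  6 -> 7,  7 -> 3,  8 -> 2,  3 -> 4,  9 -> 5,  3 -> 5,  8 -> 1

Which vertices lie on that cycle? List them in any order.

3, 4, 6, 7

DFS with gray/black marking from 3:
3 gray
  4 gray
    6 gray
      7 gray
        7→3: 3 is gray → back edge
Back edge closes the cycle 3 → 4 → 6 → 7 → 3; its vertices are {3, 4, 6, 7}.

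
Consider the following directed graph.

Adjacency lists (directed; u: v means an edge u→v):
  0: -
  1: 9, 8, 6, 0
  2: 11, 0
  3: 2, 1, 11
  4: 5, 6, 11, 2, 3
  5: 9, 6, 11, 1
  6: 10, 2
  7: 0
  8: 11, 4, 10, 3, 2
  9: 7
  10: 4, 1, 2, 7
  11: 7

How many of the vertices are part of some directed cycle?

A vertex is on a directed cycle iff it belongs to a strongly connected component of size ≥ 2 (or has a self-loop).
The vertices on cycles are {1, 3, 4, 5, 6, 8, 10} — 7 in total.

7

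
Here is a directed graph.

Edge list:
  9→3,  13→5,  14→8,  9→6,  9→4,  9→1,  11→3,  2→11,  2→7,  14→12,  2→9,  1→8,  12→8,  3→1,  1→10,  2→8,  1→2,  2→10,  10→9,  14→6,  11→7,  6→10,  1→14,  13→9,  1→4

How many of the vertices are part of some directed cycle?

8

A vertex is on a directed cycle iff it belongs to a strongly connected component of size ≥ 2 (or has a self-loop).
The vertices on cycles are {1, 2, 3, 6, 9, 10, 11, 14} — 8 in total.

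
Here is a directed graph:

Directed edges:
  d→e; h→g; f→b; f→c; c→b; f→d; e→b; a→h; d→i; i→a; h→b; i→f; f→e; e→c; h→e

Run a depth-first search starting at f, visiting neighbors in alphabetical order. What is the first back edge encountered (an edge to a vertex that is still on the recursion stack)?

i->f

DFS from f (visiting neighbors in alphabetical order); mark gray on enter, black on exit:
f gray
  b gray
  b black
  c gray
    c→b: b black — skip
  c black
  d gray
    e gray
      e→b: b black — skip
      e→c: c black — skip
    e black
    i gray
      a gray
        h gray
          h→b: b black — skip
          h→e: e black — skip
          g gray
          g black
        h black
      a black
      i→f: f is gray → back edge
First back edge: i → f.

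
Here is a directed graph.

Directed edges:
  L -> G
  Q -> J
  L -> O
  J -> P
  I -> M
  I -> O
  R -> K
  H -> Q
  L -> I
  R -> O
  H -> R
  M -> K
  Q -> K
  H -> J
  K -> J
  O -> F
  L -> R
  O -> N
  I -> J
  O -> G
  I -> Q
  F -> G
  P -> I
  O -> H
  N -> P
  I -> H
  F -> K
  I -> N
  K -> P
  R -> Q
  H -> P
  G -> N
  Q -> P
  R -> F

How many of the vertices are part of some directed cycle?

A vertex is on a directed cycle iff it belongs to a strongly connected component of size ≥ 2 (or has a self-loop).
The vertices on cycles are {F, G, H, I, J, K, M, N, O, P, Q, R} — 12 in total.

12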